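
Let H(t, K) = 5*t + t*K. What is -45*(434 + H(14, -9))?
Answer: -17010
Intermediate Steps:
H(t, K) = 5*t + K*t
-45*(434 + H(14, -9)) = -45*(434 + 14*(5 - 9)) = -45*(434 + 14*(-4)) = -45*(434 - 56) = -45*378 = -17010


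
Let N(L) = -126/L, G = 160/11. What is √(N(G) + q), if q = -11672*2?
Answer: I*√9341065/20 ≈ 152.82*I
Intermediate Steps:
q = -23344 (q = -1*23344 = -23344)
G = 160/11 (G = 160*(1/11) = 160/11 ≈ 14.545)
√(N(G) + q) = √(-126/160/11 - 23344) = √(-126*11/160 - 23344) = √(-693/80 - 23344) = √(-1868213/80) = I*√9341065/20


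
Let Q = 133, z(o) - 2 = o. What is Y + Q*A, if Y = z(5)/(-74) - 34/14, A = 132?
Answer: 9092701/518 ≈ 17553.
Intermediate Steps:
z(o) = 2 + o
Y = -1307/518 (Y = (2 + 5)/(-74) - 34/14 = 7*(-1/74) - 34*1/14 = -7/74 - 17/7 = -1307/518 ≈ -2.5232)
Y + Q*A = -1307/518 + 133*132 = -1307/518 + 17556 = 9092701/518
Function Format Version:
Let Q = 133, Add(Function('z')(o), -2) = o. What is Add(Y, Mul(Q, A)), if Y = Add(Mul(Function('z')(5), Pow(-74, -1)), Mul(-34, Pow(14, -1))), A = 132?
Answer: Rational(9092701, 518) ≈ 17553.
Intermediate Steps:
Function('z')(o) = Add(2, o)
Y = Rational(-1307, 518) (Y = Add(Mul(Add(2, 5), Pow(-74, -1)), Mul(-34, Pow(14, -1))) = Add(Mul(7, Rational(-1, 74)), Mul(-34, Rational(1, 14))) = Add(Rational(-7, 74), Rational(-17, 7)) = Rational(-1307, 518) ≈ -2.5232)
Add(Y, Mul(Q, A)) = Add(Rational(-1307, 518), Mul(133, 132)) = Add(Rational(-1307, 518), 17556) = Rational(9092701, 518)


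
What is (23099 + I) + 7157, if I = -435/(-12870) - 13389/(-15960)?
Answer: 69054655447/2282280 ≈ 30257.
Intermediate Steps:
I = 1991767/2282280 (I = -435*(-1/12870) - 13389*(-1/15960) = 29/858 + 4463/5320 = 1991767/2282280 ≈ 0.87271)
(23099 + I) + 7157 = (23099 + 1991767/2282280) + 7157 = 52720377487/2282280 + 7157 = 69054655447/2282280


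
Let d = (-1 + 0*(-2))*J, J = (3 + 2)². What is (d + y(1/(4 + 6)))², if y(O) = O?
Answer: 62001/100 ≈ 620.01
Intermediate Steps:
J = 25 (J = 5² = 25)
d = -25 (d = (-1 + 0*(-2))*25 = (-1 + 0)*25 = -1*25 = -25)
(d + y(1/(4 + 6)))² = (-25 + 1/(4 + 6))² = (-25 + 1/10)² = (-25 + ⅒)² = (-249/10)² = 62001/100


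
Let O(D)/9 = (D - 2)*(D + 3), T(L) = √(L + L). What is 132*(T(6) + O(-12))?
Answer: 149688 + 264*√3 ≈ 1.5015e+5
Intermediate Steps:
T(L) = √2*√L (T(L) = √(2*L) = √2*√L)
O(D) = 9*(-2 + D)*(3 + D) (O(D) = 9*((D - 2)*(D + 3)) = 9*((-2 + D)*(3 + D)) = 9*(-2 + D)*(3 + D))
132*(T(6) + O(-12)) = 132*(√2*√6 + (-54 + 9*(-12) + 9*(-12)²)) = 132*(2*√3 + (-54 - 108 + 9*144)) = 132*(2*√3 + (-54 - 108 + 1296)) = 132*(2*√3 + 1134) = 132*(1134 + 2*√3) = 149688 + 264*√3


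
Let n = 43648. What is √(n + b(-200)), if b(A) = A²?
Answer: 8*√1307 ≈ 289.22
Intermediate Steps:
√(n + b(-200)) = √(43648 + (-200)²) = √(43648 + 40000) = √83648 = 8*√1307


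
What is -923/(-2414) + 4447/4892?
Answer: 107397/83164 ≈ 1.2914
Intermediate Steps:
-923/(-2414) + 4447/4892 = -923*(-1/2414) + 4447*(1/4892) = 13/34 + 4447/4892 = 107397/83164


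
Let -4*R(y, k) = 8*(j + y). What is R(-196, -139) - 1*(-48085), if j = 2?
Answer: 48473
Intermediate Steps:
R(y, k) = -4 - 2*y (R(y, k) = -2*(2 + y) = -(16 + 8*y)/4 = -4 - 2*y)
R(-196, -139) - 1*(-48085) = (-4 - 2*(-196)) - 1*(-48085) = (-4 + 392) + 48085 = 388 + 48085 = 48473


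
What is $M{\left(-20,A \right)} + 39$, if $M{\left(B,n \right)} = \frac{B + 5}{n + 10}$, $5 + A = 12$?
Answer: $\frac{648}{17} \approx 38.118$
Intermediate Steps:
$A = 7$ ($A = -5 + 12 = 7$)
$M{\left(B,n \right)} = \frac{5 + B}{10 + n}$
$M{\left(-20,A \right)} + 39 = \frac{5 - 20}{10 + 7} + 39 = \frac{1}{17} \left(-15\right) + 39 = - \frac{15}{17} + 39 = \frac{648}{17}$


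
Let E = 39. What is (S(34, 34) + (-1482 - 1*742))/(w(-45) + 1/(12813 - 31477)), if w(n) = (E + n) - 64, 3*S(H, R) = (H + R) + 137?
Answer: 120700088/3919443 ≈ 30.795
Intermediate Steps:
S(H, R) = 137/3 + H/3 + R/3 (S(H, R) = ((H + R) + 137)/3 = (137 + H + R)/3 = 137/3 + H/3 + R/3)
w(n) = -25 + n (w(n) = (39 + n) - 64 = -25 + n)
(S(34, 34) + (-1482 - 1*742))/(w(-45) + 1/(12813 - 31477)) = ((137/3 + (⅓)*34 + (⅓)*34) + (-1482 - 1*742))/((-25 - 45) + 1/(12813 - 31477)) = ((137/3 + 34/3 + 34/3) + (-1482 - 742))/(-70 + 1/(-18664)) = (205/3 - 2224)/(-70 - 1/18664) = -6467/(3*(-1306481/18664)) = -6467/3*(-18664/1306481) = 120700088/3919443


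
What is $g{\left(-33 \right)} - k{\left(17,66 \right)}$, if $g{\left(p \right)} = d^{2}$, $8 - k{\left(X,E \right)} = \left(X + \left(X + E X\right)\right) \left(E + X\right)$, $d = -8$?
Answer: $96004$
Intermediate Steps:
$k{\left(X,E \right)} = 8 - \left(E + X\right) \left(2 X + E X\right)$ ($k{\left(X,E \right)} = 8 - \left(X + \left(X + E X\right)\right) \left(E + X\right) = 8 - \left(2 X + E X\right) \left(E + X\right) = 8 - \left(E + X\right) \left(2 X + E X\right)$)
$g{\left(p \right)} = 64$ ($g{\left(p \right)} = \left(-8\right)^{2} = 64$)
$g{\left(-33 \right)} - k{\left(17,66 \right)} = 64 - \left(8 - 2 \cdot 17^{2} - 66 \cdot 17^{2} - 17 \cdot 66^{2} - 132 \cdot 17\right) = 64 - \left(8 - 578 - 66 \cdot 289 - 17 \cdot 4356 - 2244\right) = 64 - \left(8 - 578 - 19074 - 74052 - 2244\right) = 64 - -95940 = 64 + 95940 = 96004$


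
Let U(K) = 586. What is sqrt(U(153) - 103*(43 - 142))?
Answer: sqrt(10783) ≈ 103.84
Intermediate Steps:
sqrt(U(153) - 103*(43 - 142)) = sqrt(586 - 103*(43 - 142)) = sqrt(586 - 103*(-99)) = sqrt(586 + 10197) = sqrt(10783)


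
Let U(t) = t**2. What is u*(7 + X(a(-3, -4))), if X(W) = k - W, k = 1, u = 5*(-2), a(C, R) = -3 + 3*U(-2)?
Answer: 10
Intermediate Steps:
a(C, R) = 9 (a(C, R) = -3 + 3*(-2)**2 = -3 + 3*4 = -3 + 12 = 9)
u = -10
X(W) = 1 - W
u*(7 + X(a(-3, -4))) = -10*(7 + (1 - 1*9)) = -10*(7 + (1 - 9)) = -10*(7 - 8) = -10*(-1) = 10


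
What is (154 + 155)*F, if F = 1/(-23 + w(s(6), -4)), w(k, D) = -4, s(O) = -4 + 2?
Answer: -103/9 ≈ -11.444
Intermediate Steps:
s(O) = -2
F = -1/27 (F = 1/(-23 - 4) = 1/(-27) = -1/27 ≈ -0.037037)
(154 + 155)*F = (154 + 155)*(-1/27) = 309*(-1/27) = -103/9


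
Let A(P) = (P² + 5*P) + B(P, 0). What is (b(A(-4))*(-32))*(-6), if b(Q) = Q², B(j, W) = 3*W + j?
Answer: 12288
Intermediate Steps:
B(j, W) = j + 3*W
A(P) = P² + 6*P (A(P) = (P² + 5*P) + (P + 3*0) = (P² + 5*P) + (P + 0) = (P² + 5*P) + P = P² + 6*P)
(b(A(-4))*(-32))*(-6) = ((-4*(6 - 4))²*(-32))*(-6) = ((-4*2)²*(-32))*(-6) = ((-8)²*(-32))*(-6) = (64*(-32))*(-6) = -2048*(-6) = 12288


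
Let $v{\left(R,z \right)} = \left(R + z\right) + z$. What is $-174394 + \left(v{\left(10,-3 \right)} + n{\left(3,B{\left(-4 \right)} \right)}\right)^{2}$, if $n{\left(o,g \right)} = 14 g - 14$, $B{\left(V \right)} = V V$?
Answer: $-128598$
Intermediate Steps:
$B{\left(V \right)} = V^{2}$
$v{\left(R,z \right)} = R + 2 z$
$n{\left(o,g \right)} = -14 + 14 g$
$-174394 + \left(v{\left(10,-3 \right)} + n{\left(3,B{\left(-4 \right)} \right)}\right)^{2} = -174394 + \left(\left(10 + 2 \left(-3\right)\right) - \left(14 - 14 \left(-4\right)^{2}\right)\right)^{2} = -174394 + \left(\left(10 - 6\right) + \left(-14 + 14 \cdot 16\right)\right)^{2} = -174394 + \left(4 + \left(-14 + 224\right)\right)^{2} = -174394 + \left(4 + 210\right)^{2} = -174394 + 214^{2} = -174394 + 45796 = -128598$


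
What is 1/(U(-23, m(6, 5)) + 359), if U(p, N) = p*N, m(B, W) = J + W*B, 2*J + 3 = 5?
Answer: -1/354 ≈ -0.0028249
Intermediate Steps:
J = 1 (J = -3/2 + (½)*5 = -3/2 + 5/2 = 1)
m(B, W) = 1 + B*W (m(B, W) = 1 + W*B = 1 + B*W)
U(p, N) = N*p
1/(U(-23, m(6, 5)) + 359) = 1/((1 + 6*5)*(-23) + 359) = 1/((1 + 30)*(-23) + 359) = 1/(31*(-23) + 359) = 1/(-713 + 359) = 1/(-354) = -1/354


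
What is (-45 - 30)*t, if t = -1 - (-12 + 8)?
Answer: -225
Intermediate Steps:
t = 3 (t = -1 - 1*(-4) = -1 + 4 = 3)
(-45 - 30)*t = (-45 - 30)*3 = -75*3 = -225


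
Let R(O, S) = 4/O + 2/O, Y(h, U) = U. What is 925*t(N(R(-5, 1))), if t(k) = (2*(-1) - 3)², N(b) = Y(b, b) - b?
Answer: 23125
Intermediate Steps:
R(O, S) = 6/O
N(b) = 0 (N(b) = b - b = 0)
t(k) = 25 (t(k) = (-2 - 3)² = (-5)² = 25)
925*t(N(R(-5, 1))) = 925*25 = 23125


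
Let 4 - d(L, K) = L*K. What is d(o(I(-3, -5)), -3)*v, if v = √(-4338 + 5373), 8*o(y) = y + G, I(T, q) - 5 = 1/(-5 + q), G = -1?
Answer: 1311*√115/80 ≈ 175.74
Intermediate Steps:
I(T, q) = 5 + 1/(-5 + q)
o(y) = -⅛ + y/8 (o(y) = (y - 1)/8 = (-1 + y)/8 = -⅛ + y/8)
d(L, K) = 4 - K*L (d(L, K) = 4 - L*K = 4 - K*L)
v = 3*√115 (v = √1035 = 3*√115 ≈ 32.171)
d(o(I(-3, -5)), -3)*v = (4 - 1*(-3)*(-⅛ + ((-24 + 5*(-5))/(-5 - 5))/8))*(3*√115) = (4 - 1*(-3)*(-⅛ + ((-24 - 25)/(-10))/8))*(3*√115) = (4 - 1*(-3)*(-⅛ + (-⅒*(-49))/8))*(3*√115) = (4 - 1*(-3)*(-⅛ + (⅛)*(49/10)))*(3*√115) = (4 - 1*(-3)*(-⅛ + 49/80))*(3*√115) = (4 - 1*(-3)*39/80)*(3*√115) = (4 + 117/80)*(3*√115) = 437*(3*√115)/80 = 1311*√115/80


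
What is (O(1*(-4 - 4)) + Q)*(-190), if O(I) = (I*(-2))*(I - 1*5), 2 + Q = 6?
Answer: 38760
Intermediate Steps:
Q = 4 (Q = -2 + 6 = 4)
O(I) = -2*I*(-5 + I) (O(I) = (-2*I)*(I - 5) = (-2*I)*(-5 + I) = -2*I*(-5 + I))
(O(1*(-4 - 4)) + Q)*(-190) = (2*(1*(-4 - 4))*(5 - (-4 - 4)) + 4)*(-190) = (2*(1*(-8))*(5 - (-8)) + 4)*(-190) = (2*(-8)*(5 - 1*(-8)) + 4)*(-190) = (2*(-8)*(5 + 8) + 4)*(-190) = (2*(-8)*13 + 4)*(-190) = (-208 + 4)*(-190) = -204*(-190) = 38760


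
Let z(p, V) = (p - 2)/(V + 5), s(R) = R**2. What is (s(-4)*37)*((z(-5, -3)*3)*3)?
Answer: -18648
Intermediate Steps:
z(p, V) = (-2 + p)/(5 + V)
(s(-4)*37)*((z(-5, -3)*3)*3) = ((-4)**2*37)*((((-2 - 5)/(5 - 3))*3)*3) = (16*37)*(((-7/2)*3)*3) = 592*((((1/2)*(-7))*3)*3) = 592*(-7/2*3*3) = 592*(-21/2*3) = 592*(-63/2) = -18648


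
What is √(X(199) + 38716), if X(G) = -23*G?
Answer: √34139 ≈ 184.77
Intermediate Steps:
√(X(199) + 38716) = √(-23*199 + 38716) = √(-4577 + 38716) = √34139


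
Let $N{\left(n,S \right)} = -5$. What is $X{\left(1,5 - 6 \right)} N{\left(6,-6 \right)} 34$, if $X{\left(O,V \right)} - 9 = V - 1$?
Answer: $-1190$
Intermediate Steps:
$X{\left(O,V \right)} = 8 + V$ ($X{\left(O,V \right)} = 9 + \left(V - 1\right) = 9 + \left(-1 + V\right) = 8 + V$)
$X{\left(1,5 - 6 \right)} N{\left(6,-6 \right)} 34 = \left(8 + \left(5 - 6\right)\right) \left(-5\right) 34 = \left(8 - 1\right) \left(-5\right) 34 = 7 \left(-5\right) 34 = \left(-35\right) 34 = -1190$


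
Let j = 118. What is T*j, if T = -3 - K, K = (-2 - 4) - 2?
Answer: 590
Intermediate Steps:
K = -8 (K = -6 - 2 = -8)
T = 5 (T = -3 - 1*(-8) = -3 + 8 = 5)
T*j = 5*118 = 590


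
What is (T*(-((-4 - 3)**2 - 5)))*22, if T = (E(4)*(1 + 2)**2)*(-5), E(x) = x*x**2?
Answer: 2787840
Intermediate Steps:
E(x) = x**3
T = -2880 (T = (4**3*(1 + 2)**2)*(-5) = (64*3**2)*(-5) = (64*9)*(-5) = 576*(-5) = -2880)
(T*(-((-4 - 3)**2 - 5)))*22 = -(-2880)*((-4 - 3)**2 - 5)*22 = -(-2880)*((-7)**2 - 5)*22 = -(-2880)*(49 - 5)*22 = -(-2880)*44*22 = -2880*(-44)*22 = 126720*22 = 2787840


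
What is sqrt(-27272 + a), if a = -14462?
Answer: I*sqrt(41734) ≈ 204.29*I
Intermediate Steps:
sqrt(-27272 + a) = sqrt(-27272 - 14462) = sqrt(-41734) = I*sqrt(41734)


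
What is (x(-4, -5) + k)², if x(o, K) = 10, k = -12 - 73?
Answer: 5625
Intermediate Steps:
k = -85
(x(-4, -5) + k)² = (10 - 85)² = (-75)² = 5625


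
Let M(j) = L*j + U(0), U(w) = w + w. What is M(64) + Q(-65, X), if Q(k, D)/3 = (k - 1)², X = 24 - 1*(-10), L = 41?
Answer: 15692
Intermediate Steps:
X = 34 (X = 24 + 10 = 34)
U(w) = 2*w
Q(k, D) = 3*(-1 + k)² (Q(k, D) = 3*(k - 1)² = 3*(-1 + k)²)
M(j) = 41*j (M(j) = 41*j + 2*0 = 41*j + 0 = 41*j)
M(64) + Q(-65, X) = 41*64 + 3*(-1 - 65)² = 2624 + 3*(-66)² = 2624 + 3*4356 = 2624 + 13068 = 15692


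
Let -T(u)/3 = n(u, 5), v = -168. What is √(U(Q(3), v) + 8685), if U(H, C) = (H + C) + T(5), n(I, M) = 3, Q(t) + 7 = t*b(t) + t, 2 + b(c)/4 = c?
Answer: 2*√2129 ≈ 92.282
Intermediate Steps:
b(c) = -8 + 4*c
Q(t) = -7 + t + t*(-8 + 4*t) (Q(t) = -7 + (t*(-8 + 4*t) + t) = -7 + (t + t*(-8 + 4*t)) = -7 + t + t*(-8 + 4*t))
T(u) = -9 (T(u) = -3*3 = -9)
U(H, C) = -9 + C + H (U(H, C) = (H + C) - 9 = (C + H) - 9 = -9 + C + H)
√(U(Q(3), v) + 8685) = √((-9 - 168 + (-7 + 3 + 4*3*(-2 + 3))) + 8685) = √((-9 - 168 + (-7 + 3 + 4*3*1)) + 8685) = √((-9 - 168 + (-7 + 3 + 12)) + 8685) = √((-9 - 168 + 8) + 8685) = √(-169 + 8685) = √8516 = 2*√2129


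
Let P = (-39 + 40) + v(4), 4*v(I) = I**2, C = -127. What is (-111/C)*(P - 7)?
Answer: -222/127 ≈ -1.7480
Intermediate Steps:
v(I) = I**2/4
P = 5 (P = (-39 + 40) + (1/4)*4**2 = 1 + (1/4)*16 = 1 + 4 = 5)
(-111/C)*(P - 7) = (-111/(-127))*(5 - 7) = -111*(-1/127)*(-2) = (111/127)*(-2) = -222/127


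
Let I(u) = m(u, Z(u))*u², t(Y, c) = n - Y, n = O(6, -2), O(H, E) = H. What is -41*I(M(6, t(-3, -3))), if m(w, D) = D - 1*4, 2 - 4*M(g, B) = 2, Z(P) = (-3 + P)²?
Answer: 0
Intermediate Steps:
n = 6
t(Y, c) = 6 - Y
M(g, B) = 0 (M(g, B) = ½ - ¼*2 = ½ - ½ = 0)
m(w, D) = -4 + D (m(w, D) = D - 4 = -4 + D)
I(u) = u²*(-4 + (-3 + u)²) (I(u) = (-4 + (-3 + u)²)*u² = u²*(-4 + (-3 + u)²))
-41*I(M(6, t(-3, -3))) = -41*0²*(-4 + (-3 + 0)²) = -0*(-4 + (-3)²) = -0*(-4 + 9) = -0*5 = -41*0 = 0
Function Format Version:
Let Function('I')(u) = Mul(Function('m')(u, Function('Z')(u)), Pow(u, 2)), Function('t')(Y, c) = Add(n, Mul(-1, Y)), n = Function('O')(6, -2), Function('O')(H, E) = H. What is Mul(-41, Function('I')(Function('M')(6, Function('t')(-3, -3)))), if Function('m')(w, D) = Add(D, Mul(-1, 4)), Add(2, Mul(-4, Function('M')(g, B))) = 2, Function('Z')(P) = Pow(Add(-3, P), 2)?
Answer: 0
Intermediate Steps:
n = 6
Function('t')(Y, c) = Add(6, Mul(-1, Y))
Function('M')(g, B) = 0 (Function('M')(g, B) = Add(Rational(1, 2), Mul(Rational(-1, 4), 2)) = Add(Rational(1, 2), Rational(-1, 2)) = 0)
Function('m')(w, D) = Add(-4, D) (Function('m')(w, D) = Add(D, -4) = Add(-4, D))
Function('I')(u) = Mul(Pow(u, 2), Add(-4, Pow(Add(-3, u), 2))) (Function('I')(u) = Mul(Add(-4, Pow(Add(-3, u), 2)), Pow(u, 2)) = Mul(Pow(u, 2), Add(-4, Pow(Add(-3, u), 2))))
Mul(-41, Function('I')(Function('M')(6, Function('t')(-3, -3)))) = Mul(-41, Mul(Pow(0, 2), Add(-4, Pow(Add(-3, 0), 2)))) = Mul(-41, Mul(0, Add(-4, Pow(-3, 2)))) = Mul(-41, Mul(0, Add(-4, 9))) = Mul(-41, Mul(0, 5)) = Mul(-41, 0) = 0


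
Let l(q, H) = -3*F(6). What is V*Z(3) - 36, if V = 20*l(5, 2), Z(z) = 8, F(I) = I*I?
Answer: -17316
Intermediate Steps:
F(I) = I**2
l(q, H) = -108 (l(q, H) = -3*6**2 = -3*36 = -108)
V = -2160 (V = 20*(-108) = -2160)
V*Z(3) - 36 = -2160*8 - 36 = -17280 - 36 = -17316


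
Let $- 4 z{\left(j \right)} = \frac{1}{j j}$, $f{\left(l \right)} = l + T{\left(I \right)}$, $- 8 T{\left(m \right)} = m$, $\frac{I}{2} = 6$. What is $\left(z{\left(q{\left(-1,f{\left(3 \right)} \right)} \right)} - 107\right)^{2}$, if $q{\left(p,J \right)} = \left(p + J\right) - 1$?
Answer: $11664$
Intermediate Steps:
$I = 12$ ($I = 2 \cdot 6 = 12$)
$T{\left(m \right)} = - \frac{m}{8}$
$f{\left(l \right)} = - \frac{3}{2} + l$ ($f{\left(l \right)} = l - \frac{3}{2} = - \frac{3}{2} + l$)
$q{\left(p,J \right)} = -1 + J + p$ ($q{\left(p,J \right)} = \left(J + p\right) - 1 = -1 + J + p$)
$z{\left(j \right)} = - \frac{1}{4 j^{2}}$ ($z{\left(j \right)} = - \frac{\frac{1}{j} \frac{1}{j}}{4} = - \frac{1}{4 j^{2}}$)
$\left(z{\left(q{\left(-1,f{\left(3 \right)} \right)} \right)} - 107\right)^{2} = \left(- \frac{1}{4 \left(-1 + \left(- \frac{3}{2} + 3\right) - 1\right)^{2}} - 107\right)^{2} = \left(- \frac{1}{4 \left(-1 + \frac{3}{2} - 1\right)^{2}} - 107\right)^{2} = \left(- \frac{1}{4 \cdot \frac{1}{4}} - 107\right)^{2} = \left(\left(- \frac{1}{4}\right) 4 - 107\right)^{2} = \left(-1 - 107\right)^{2} = \left(-108\right)^{2} = 11664$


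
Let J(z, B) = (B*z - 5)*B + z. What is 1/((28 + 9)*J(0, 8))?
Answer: -1/1480 ≈ -0.00067568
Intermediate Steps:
J(z, B) = z + B*(-5 + B*z) (J(z, B) = (-5 + B*z)*B + z = B*(-5 + B*z) + z = z + B*(-5 + B*z))
1/((28 + 9)*J(0, 8)) = 1/((28 + 9)*(0 - 5*8 + 0*8²)) = 1/(37*(0 - 40 + 0*64)) = 1/(37*(0 - 40 + 0)) = 1/(37*(-40)) = 1/(-1480) = -1/1480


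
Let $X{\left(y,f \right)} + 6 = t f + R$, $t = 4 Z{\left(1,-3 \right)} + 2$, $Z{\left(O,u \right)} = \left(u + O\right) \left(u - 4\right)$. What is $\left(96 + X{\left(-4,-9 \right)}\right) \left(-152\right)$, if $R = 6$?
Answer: $64752$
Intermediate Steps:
$Z{\left(O,u \right)} = \left(-4 + u\right) \left(O + u\right)$ ($Z{\left(O,u \right)} = \left(O + u\right) \left(-4 + u\right) = \left(-4 + u\right) \left(O + u\right)$)
$t = 58$ ($t = 4 \left(\left(-3\right)^{2} - 4 - -12 + 1 \left(-3\right)\right) + 2 = 4 \left(9 - 4 + 12 - 3\right) + 2 = 4 \cdot 14 + 2 = 56 + 2 = 58$)
$X{\left(y,f \right)} = 58 f$ ($X{\left(y,f \right)} = -6 + \left(58 f + 6\right) = -6 + \left(6 + 58 f\right) = 58 f$)
$\left(96 + X{\left(-4,-9 \right)}\right) \left(-152\right) = \left(96 + 58 \left(-9\right)\right) \left(-152\right) = \left(96 - 522\right) \left(-152\right) = \left(-426\right) \left(-152\right) = 64752$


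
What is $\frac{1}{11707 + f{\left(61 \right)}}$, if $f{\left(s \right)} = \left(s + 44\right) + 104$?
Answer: $\frac{1}{11916} \approx 8.3921 \cdot 10^{-5}$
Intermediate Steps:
$f{\left(s \right)} = 148 + s$ ($f{\left(s \right)} = \left(44 + s\right) + 104 = 148 + s$)
$\frac{1}{11707 + f{\left(61 \right)}} = \frac{1}{11707 + \left(148 + 61\right)} = \frac{1}{11707 + 209} = \frac{1}{11916}$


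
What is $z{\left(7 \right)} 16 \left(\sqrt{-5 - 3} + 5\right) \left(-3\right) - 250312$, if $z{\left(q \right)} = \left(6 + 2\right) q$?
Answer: $-263752 - 5376 i \sqrt{2} \approx -2.6375 \cdot 10^{5} - 7602.8 i$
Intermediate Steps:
$z{\left(q \right)} = 8 q$
$z{\left(7 \right)} 16 \left(\sqrt{-5 - 3} + 5\right) \left(-3\right) - 250312 = 8 \cdot 7 \cdot 16 \left(\sqrt{-5 - 3} + 5\right) \left(-3\right) - 250312 = 56 \cdot 16 \left(\sqrt{-8} + 5\right) \left(-3\right) - 250312 = 896 \left(2 i \sqrt{2} + 5\right) \left(-3\right) - 250312 = 896 \left(5 + 2 i \sqrt{2}\right) \left(-3\right) - 250312 = 896 \left(-15 - 6 i \sqrt{2}\right) - 250312 = \left(-13440 - 5376 i \sqrt{2}\right) - 250312 = -263752 - 5376 i \sqrt{2}$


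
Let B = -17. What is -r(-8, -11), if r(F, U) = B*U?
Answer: -187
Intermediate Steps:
r(F, U) = -17*U
-r(-8, -11) = -(-17)*(-11) = -1*187 = -187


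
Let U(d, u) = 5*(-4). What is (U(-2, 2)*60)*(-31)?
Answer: 37200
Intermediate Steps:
U(d, u) = -20
(U(-2, 2)*60)*(-31) = -20*60*(-31) = -1200*(-31) = 37200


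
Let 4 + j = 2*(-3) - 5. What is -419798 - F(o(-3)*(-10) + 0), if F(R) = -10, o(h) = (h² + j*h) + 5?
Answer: -419788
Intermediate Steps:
j = -15 (j = -4 + (2*(-3) - 5) = -4 + (-6 - 5) = -4 - 11 = -15)
o(h) = 5 + h² - 15*h (o(h) = (h² - 15*h) + 5 = 5 + h² - 15*h)
-419798 - F(o(-3)*(-10) + 0) = -419798 - 1*(-10) = -419798 + 10 = -419788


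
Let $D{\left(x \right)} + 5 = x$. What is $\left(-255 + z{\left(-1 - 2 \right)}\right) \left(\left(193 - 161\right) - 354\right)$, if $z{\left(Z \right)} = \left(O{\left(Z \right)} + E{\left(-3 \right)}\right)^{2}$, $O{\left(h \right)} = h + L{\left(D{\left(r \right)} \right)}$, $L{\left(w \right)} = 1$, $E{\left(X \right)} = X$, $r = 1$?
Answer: $74060$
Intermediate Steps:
$D{\left(x \right)} = -5 + x$
$O{\left(h \right)} = 1 + h$ ($O{\left(h \right)} = h + 1 = 1 + h$)
$z{\left(Z \right)} = \left(-2 + Z\right)^{2}$ ($z{\left(Z \right)} = \left(\left(1 + Z\right) - 3\right)^{2} = \left(-2 + Z\right)^{2}$)
$\left(-255 + z{\left(-1 - 2 \right)}\right) \left(\left(193 - 161\right) - 354\right) = \left(-255 + \left(-2 - 3\right)^{2}\right) \left(\left(193 - 161\right) - 354\right) = \left(-255 + \left(-5\right)^{2}\right) \left(32 - 354\right) = \left(-255 + 25\right) \left(-322\right) = \left(-230\right) \left(-322\right) = 74060$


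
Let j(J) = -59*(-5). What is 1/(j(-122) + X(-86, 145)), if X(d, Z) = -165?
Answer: 1/130 ≈ 0.0076923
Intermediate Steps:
j(J) = 295
1/(j(-122) + X(-86, 145)) = 1/(295 - 165) = 1/130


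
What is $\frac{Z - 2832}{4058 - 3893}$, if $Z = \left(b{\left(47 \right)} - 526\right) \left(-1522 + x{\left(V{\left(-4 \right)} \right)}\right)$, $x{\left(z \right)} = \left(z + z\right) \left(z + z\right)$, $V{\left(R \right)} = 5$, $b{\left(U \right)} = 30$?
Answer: $\frac{46832}{11} \approx 4257.5$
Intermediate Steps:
$x{\left(z \right)} = 4 z^{2}$ ($x{\left(z \right)} = 2 z 2 z = 4 z^{2}$)
$Z = 705312$ ($Z = \left(30 - 526\right) \left(-1522 + 4 \cdot 5^{2}\right) = - 496 \left(-1522 + 4 \cdot 25\right) = - 496 \left(-1522 + 100\right) = \left(-496\right) \left(-1422\right) = 705312$)
$\frac{Z - 2832}{4058 - 3893} = \frac{705312 - 2832}{4058 - 3893} = \frac{702480}{165} = 702480 \cdot \frac{1}{165} = \frac{46832}{11}$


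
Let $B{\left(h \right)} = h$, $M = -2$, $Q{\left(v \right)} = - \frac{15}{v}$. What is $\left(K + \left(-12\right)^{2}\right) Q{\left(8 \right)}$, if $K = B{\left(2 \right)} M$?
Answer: $- \frac{525}{2} \approx -262.5$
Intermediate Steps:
$K = -4$ ($K = 2 \left(-2\right) = -4$)
$\left(K + \left(-12\right)^{2}\right) Q{\left(8 \right)} = \left(-4 + \left(-12\right)^{2}\right) \left(- \frac{15}{8}\right) = \left(-4 + 144\right) \left(\left(-15\right) \frac{1}{8}\right) = 140 \left(- \frac{15}{8}\right) = - \frac{525}{2}$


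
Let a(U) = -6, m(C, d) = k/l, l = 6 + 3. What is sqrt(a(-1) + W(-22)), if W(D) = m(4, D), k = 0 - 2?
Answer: 2*I*sqrt(14)/3 ≈ 2.4944*I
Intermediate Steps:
k = -2
l = 9
m(C, d) = -2/9
W(D) = -2/9
sqrt(a(-1) + W(-22)) = sqrt(-6 - 2/9) = sqrt(-56/9) = 2*I*sqrt(14)/3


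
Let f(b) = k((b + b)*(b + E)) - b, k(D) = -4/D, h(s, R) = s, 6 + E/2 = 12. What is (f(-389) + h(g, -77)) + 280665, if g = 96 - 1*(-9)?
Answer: 41232810825/146653 ≈ 2.8116e+5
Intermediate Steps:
g = 105 (g = 96 + 9 = 105)
E = 12 (E = -12 + 2*12 = -12 + 24 = 12)
f(b) = -b - 2/(b*(12 + b)) (f(b) = -4*1/((b + 12)*(b + b)) - b = -4*1/(2*b*(12 + b)) - b = -2/(b*(12 + b)) - b = -b - 2/(b*(12 + b)))
(f(-389) + h(g, -77)) + 280665 = ((-2 + (-389)²*(-12 - 1*(-389)))/((-389)*(12 - 389)) + 105) + 280665 = (-1/389*(-2 + 151321*(-12 + 389))/(-377) + 105) + 280665 = (-1/389*(-1/377)*(-2 + 151321*377) + 105) + 280665 = (-1/389*(-1/377)*(-2 + 57048017) + 105) + 280665 = (-1/389*(-1/377)*57048015 + 105) + 280665 = (57048015/146653 + 105) + 280665 = 72446580/146653 + 280665 = 41232810825/146653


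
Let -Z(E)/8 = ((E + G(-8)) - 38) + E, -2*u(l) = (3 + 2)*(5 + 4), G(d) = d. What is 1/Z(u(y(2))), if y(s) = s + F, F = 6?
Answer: 1/728 ≈ 0.0013736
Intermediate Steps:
y(s) = 6 + s (y(s) = s + 6 = 6 + s)
u(l) = -45/2 (u(l) = -(3 + 2)*(5 + 4)/2 = -5*9/2 = -½*45 = -45/2)
Z(E) = 368 - 16*E (Z(E) = -8*(((E - 8) - 38) + E) = -8*(((-8 + E) - 38) + E) = -8*((-46 + E) + E) = -8*(-46 + 2*E) = 368 - 16*E)
1/Z(u(y(2))) = 1/(368 - 16*(-45/2)) = 1/(368 + 360) = 1/728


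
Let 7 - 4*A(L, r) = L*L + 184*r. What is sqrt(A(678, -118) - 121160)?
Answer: I*sqrt(922605)/2 ≈ 480.26*I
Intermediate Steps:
A(L, r) = 7/4 - 46*r - L**2/4 (A(L, r) = 7/4 - (L*L + 184*r)/4 = 7/4 - (L**2 + 184*r)/4 = 7/4 + (-46*r - L**2/4) = 7/4 - 46*r - L**2/4)
sqrt(A(678, -118) - 121160) = sqrt((7/4 - 46*(-118) - 1/4*678**2) - 121160) = sqrt((7/4 + 5428 - 1/4*459684) - 121160) = sqrt((7/4 + 5428 - 114921) - 121160) = sqrt(-437965/4 - 121160) = sqrt(-922605/4) = I*sqrt(922605)/2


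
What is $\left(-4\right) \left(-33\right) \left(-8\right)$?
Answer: $-1056$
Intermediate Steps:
$\left(-4\right) \left(-33\right) \left(-8\right) = 132 \left(-8\right) = -1056$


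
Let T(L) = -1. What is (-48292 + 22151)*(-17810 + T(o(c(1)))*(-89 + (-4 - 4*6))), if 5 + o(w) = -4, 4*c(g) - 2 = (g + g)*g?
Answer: 462512713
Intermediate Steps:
c(g) = ½ + g²/2 (c(g) = ½ + ((g + g)*g)/4 = ½ + ((2*g)*g)/4 = ½ + (2*g²)/4 = ½ + g²/2)
o(w) = -9 (o(w) = -5 - 4 = -9)
(-48292 + 22151)*(-17810 + T(o(c(1)))*(-89 + (-4 - 4*6))) = (-48292 + 22151)*(-17810 - (-89 + (-4 - 4*6))) = -26141*(-17810 - (-89 + (-4 - 24))) = -26141*(-17810 - (-89 - 28)) = -26141*(-17810 - 1*(-117)) = -26141*(-17810 + 117) = -26141*(-17693) = 462512713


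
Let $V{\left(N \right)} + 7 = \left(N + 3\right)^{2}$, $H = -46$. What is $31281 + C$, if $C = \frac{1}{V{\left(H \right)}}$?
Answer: $\frac{57619603}{1842} \approx 31281.0$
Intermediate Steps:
$V{\left(N \right)} = -7 + \left(3 + N\right)^{2}$ ($V{\left(N \right)} = -7 + \left(N + 3\right)^{2} = -7 + \left(3 + N\right)^{2}$)
$C = \frac{1}{1842}$ ($C = \frac{1}{-7 + \left(3 - 46\right)^{2}} = \frac{1}{-7 + \left(-43\right)^{2}} = \frac{1}{-7 + 1849} = \frac{1}{1842} \approx 0.00054289$)
$31281 + C = 31281 + \frac{1}{1842} = \frac{57619603}{1842}$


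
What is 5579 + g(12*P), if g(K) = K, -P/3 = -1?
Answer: 5615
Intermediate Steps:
P = 3 (P = -3*(-1) = 3)
5579 + g(12*P) = 5579 + 12*3 = 5579 + 36 = 5615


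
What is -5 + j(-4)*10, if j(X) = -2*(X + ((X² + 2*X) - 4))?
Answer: -5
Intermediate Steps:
j(X) = 8 - 6*X - 2*X² (j(X) = -2*(X + (-4 + X² + 2*X)) = -2*(-4 + X² + 3*X) = 8 - 6*X - 2*X²)
-5 + j(-4)*10 = -5 + (8 - 6*(-4) - 2*(-4)²)*10 = -5 + (8 + 24 - 2*16)*10 = -5 + (8 + 24 - 32)*10 = -5 + 0*10 = -5 + 0 = -5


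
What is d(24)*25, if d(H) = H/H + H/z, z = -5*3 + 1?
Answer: -125/7 ≈ -17.857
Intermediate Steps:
z = -14 (z = -15 + 1 = -14)
d(H) = 1 - H/14 (d(H) = H/H + H/(-14) = 1 + H*(-1/14) = 1 - H/14)
d(24)*25 = (1 - 1/14*24)*25 = (1 - 12/7)*25 = -5/7*25 = -125/7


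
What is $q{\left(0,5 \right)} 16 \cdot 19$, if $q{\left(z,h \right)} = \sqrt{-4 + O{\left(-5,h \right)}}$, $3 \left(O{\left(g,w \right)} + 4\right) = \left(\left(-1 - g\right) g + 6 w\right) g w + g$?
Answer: $304 i \sqrt{93} \approx 2931.7 i$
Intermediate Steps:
$O{\left(g,w \right)} = -4 + \frac{g}{3} + \frac{g w \left(6 w + g \left(-1 - g\right)\right)}{3}$ ($O{\left(g,w \right)} = -4 + \frac{\left(\left(-1 - g\right) g + 6 w\right) g w + g}{3} = -4 + \frac{\left(g \left(-1 - g\right) + 6 w\right) g w + g}{3} = -4 + \frac{\left(6 w + g \left(-1 - g\right)\right) g w + g}{3} = -4 + \frac{g \left(6 w + g \left(-1 - g\right)\right) w + g}{3} = -4 + \frac{g w \left(6 w + g \left(-1 - g\right)\right) + g}{3} = -4 + \frac{g + g w \left(6 w + g \left(-1 - g\right)\right)}{3} = -4 + \left(\frac{g}{3} + \frac{g w \left(6 w + g \left(-1 - g\right)\right)}{3}\right) = -4 + \frac{g}{3} + \frac{g w \left(6 w + g \left(-1 - g\right)\right)}{3}$)
$q{\left(z,h \right)} = \sqrt{- \frac{29}{3} - 10 h^{2} + \frac{100 h}{3}}$ ($q{\left(z,h \right)} = \sqrt{-4 - \left(\frac{17}{3} + 10 h^{2} + \frac{h \left(-5\right)^{2}}{3} + \frac{h \left(-5\right)^{3}}{3}\right)} = \sqrt{-4 - \left(\frac{17}{3} + 10 h^{2} + \frac{1}{3} h \left(-125\right) + \frac{1}{3} h 25\right)} = \sqrt{-4 - \left(\frac{17}{3} + 10 h^{2} - \frac{100 h}{3}\right)} = \sqrt{- \frac{29}{3} - 10 h^{2} + \frac{100 h}{3}}$)
$q{\left(0,5 \right)} 16 \cdot 19 = \frac{\sqrt{-87 - 90 \cdot 5^{2} + 300 \cdot 5}}{3} \cdot 16 \cdot 19 = \frac{\sqrt{-87 - 2250 + 1500}}{3} \cdot 16 \cdot 19 = \frac{\sqrt{-837}}{3} \cdot 16 \cdot 19 = \frac{3 i \sqrt{93}}{3} \cdot 16 \cdot 19 = i \sqrt{93} \cdot 16 \cdot 19 = 16 i \sqrt{93} \cdot 19 = 304 i \sqrt{93}$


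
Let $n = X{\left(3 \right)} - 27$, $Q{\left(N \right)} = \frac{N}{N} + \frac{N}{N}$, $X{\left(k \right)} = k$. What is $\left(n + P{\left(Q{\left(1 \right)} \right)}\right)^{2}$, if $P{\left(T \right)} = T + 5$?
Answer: $289$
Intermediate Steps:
$Q{\left(N \right)} = 2$ ($Q{\left(N \right)} = 1 + 1 = 2$)
$n = -24$ ($n = 3 - 27 = -24$)
$P{\left(T \right)} = 5 + T$
$\left(n + P{\left(Q{\left(1 \right)} \right)}\right)^{2} = \left(-24 + \left(5 + 2\right)\right)^{2} = \left(-24 + 7\right)^{2} = \left(-17\right)^{2} = 289$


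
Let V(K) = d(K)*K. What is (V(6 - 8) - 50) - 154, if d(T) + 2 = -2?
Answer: -196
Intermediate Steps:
d(T) = -4 (d(T) = -2 - 2 = -4)
V(K) = -4*K
(V(6 - 8) - 50) - 154 = (-4*(6 - 8) - 50) - 154 = (-4*(-2) - 50) - 154 = (8 - 50) - 154 = -42 - 154 = -196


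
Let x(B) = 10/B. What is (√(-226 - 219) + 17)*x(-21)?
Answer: -170/21 - 10*I*√445/21 ≈ -8.0952 - 10.045*I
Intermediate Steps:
(√(-226 - 219) + 17)*x(-21) = (√(-226 - 219) + 17)*(10/(-21)) = (√(-445) + 17)*(10*(-1/21)) = (I*√445 + 17)*(-10/21) = (17 + I*√445)*(-10/21) = -170/21 - 10*I*√445/21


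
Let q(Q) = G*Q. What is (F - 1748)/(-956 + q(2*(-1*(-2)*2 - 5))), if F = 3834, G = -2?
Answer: -149/68 ≈ -2.1912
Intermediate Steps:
q(Q) = -2*Q
(F - 1748)/(-956 + q(2*(-1*(-2)*2 - 5))) = (3834 - 1748)/(-956 - 4*(-1*(-2)*2 - 5)) = 2086/(-956 - 4*(2*2 - 5)) = 2086/(-956 - 4*(4 - 5)) = 2086/(-956 - 4*(-1)) = 2086/(-956 - 2*(-2)) = 2086/(-956 + 4) = 2086/(-952) = 2086*(-1/952) = -149/68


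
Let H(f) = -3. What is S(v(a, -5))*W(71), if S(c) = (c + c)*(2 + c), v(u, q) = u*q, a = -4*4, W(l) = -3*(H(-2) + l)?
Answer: -2676480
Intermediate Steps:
W(l) = 9 - 3*l (W(l) = -3*(-3 + l) = 9 - 3*l)
a = -16
v(u, q) = q*u
S(c) = 2*c*(2 + c) (S(c) = (2*c)*(2 + c) = 2*c*(2 + c))
S(v(a, -5))*W(71) = (2*(-5*(-16))*(2 - 5*(-16)))*(9 - 3*71) = (2*80*(2 + 80))*(9 - 213) = (2*80*82)*(-204) = 13120*(-204) = -2676480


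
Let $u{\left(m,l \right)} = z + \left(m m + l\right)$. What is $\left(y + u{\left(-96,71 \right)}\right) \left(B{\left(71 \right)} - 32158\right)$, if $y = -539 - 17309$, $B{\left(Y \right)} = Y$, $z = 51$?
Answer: $273060370$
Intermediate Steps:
$y = -17848$
$u{\left(m,l \right)} = 51 + l + m^{2}$ ($u{\left(m,l \right)} = 51 + \left(m m + l\right) = 51 + \left(m^{2} + l\right) = 51 + \left(l + m^{2}\right) = 51 + l + m^{2}$)
$\left(y + u{\left(-96,71 \right)}\right) \left(B{\left(71 \right)} - 32158\right) = \left(-17848 + \left(51 + 71 + \left(-96\right)^{2}\right)\right) \left(71 - 32158\right) = \left(-17848 + \left(51 + 71 + 9216\right)\right) \left(-32087\right) = \left(-17848 + 9338\right) \left(-32087\right) = \left(-8510\right) \left(-32087\right) = 273060370$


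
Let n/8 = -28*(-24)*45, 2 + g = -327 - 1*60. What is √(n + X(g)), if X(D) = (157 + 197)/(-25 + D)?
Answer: √1151777049/69 ≈ 491.85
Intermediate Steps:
g = -389 (g = -2 + (-327 - 1*60) = -2 + (-327 - 60) = -2 - 387 = -389)
n = 241920 (n = 8*(-28*(-24)*45) = 8*(672*45) = 8*30240 = 241920)
X(D) = 354/(-25 + D)
√(n + X(g)) = √(241920 + 354/(-25 - 389)) = √(241920 + 354/(-414)) = √(241920 + 354*(-1/414)) = √(241920 - 59/69) = √(16692421/69) = √1151777049/69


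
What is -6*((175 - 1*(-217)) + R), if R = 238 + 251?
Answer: -5286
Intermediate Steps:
R = 489
-6*((175 - 1*(-217)) + R) = -6*((175 - 1*(-217)) + 489) = -6*((175 + 217) + 489) = -6*(392 + 489) = -6*881 = -5286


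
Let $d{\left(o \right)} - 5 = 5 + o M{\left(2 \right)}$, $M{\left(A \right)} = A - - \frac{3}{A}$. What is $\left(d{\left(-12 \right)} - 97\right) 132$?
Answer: $-17028$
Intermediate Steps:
$M{\left(A \right)} = A + \frac{3}{A}$
$d{\left(o \right)} = 10 + \frac{7 o}{2}$ ($d{\left(o \right)} = 5 + \left(5 + o \left(2 + \frac{3}{2}\right)\right) = 5 + \left(5 + o \frac{7}{2}\right) = 5 + \left(5 + \frac{7 o}{2}\right) = 10 + \frac{7 o}{2}$)
$\left(d{\left(-12 \right)} - 97\right) 132 = \left(\left(10 + \frac{7}{2} \left(-12\right)\right) - 97\right) 132 = \left(\left(10 - 42\right) - 97\right) 132 = \left(-32 - 97\right) 132 = \left(-129\right) 132 = -17028$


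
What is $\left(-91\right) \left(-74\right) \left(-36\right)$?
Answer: $-242424$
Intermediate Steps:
$\left(-91\right) \left(-74\right) \left(-36\right) = 6734 \left(-36\right) = -242424$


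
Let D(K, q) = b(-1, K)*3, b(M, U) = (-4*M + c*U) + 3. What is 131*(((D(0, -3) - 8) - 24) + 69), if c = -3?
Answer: 7598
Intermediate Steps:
b(M, U) = 3 - 4*M - 3*U (b(M, U) = (-4*M - 3*U) + 3 = 3 - 4*M - 3*U)
D(K, q) = 21 - 9*K (D(K, q) = (3 - 4*(-1) - 3*K)*3 = (3 + 4 - 3*K)*3 = (7 - 3*K)*3 = 21 - 9*K)
131*(((D(0, -3) - 8) - 24) + 69) = 131*((((21 - 9*0) - 8) - 24) + 69) = 131*((((21 + 0) - 8) - 24) + 69) = 131*(((21 - 8) - 24) + 69) = 131*((13 - 24) + 69) = 131*(-11 + 69) = 131*58 = 7598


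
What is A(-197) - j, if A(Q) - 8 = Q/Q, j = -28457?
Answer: 28466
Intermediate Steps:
A(Q) = 9 (A(Q) = 8 + Q/Q = 8 + 1 = 9)
A(-197) - j = 9 - 1*(-28457) = 9 + 28457 = 28466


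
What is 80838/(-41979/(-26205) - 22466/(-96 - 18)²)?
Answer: -4588367305140/7193741 ≈ -6.3783e+5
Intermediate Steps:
80838/(-41979/(-26205) - 22466/(-96 - 18)²) = 80838/(-41979*(-1/26205) - 22466/((-114)²)) = 80838/(13993/8735 - 22466/12996) = 80838/(13993/8735 - 22466*1/12996) = 80838/(13993/8735 - 11233/6498) = 80838/(-7193741/56760030) = 80838*(-56760030/7193741) = -4588367305140/7193741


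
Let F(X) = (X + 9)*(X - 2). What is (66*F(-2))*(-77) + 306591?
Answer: 448887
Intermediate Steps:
F(X) = (-2 + X)*(9 + X) (F(X) = (9 + X)*(-2 + X) = (-2 + X)*(9 + X))
(66*F(-2))*(-77) + 306591 = (66*(-18 + (-2)² + 7*(-2)))*(-77) + 306591 = (66*(-18 + 4 - 14))*(-77) + 306591 = (66*(-28))*(-77) + 306591 = -1848*(-77) + 306591 = 142296 + 306591 = 448887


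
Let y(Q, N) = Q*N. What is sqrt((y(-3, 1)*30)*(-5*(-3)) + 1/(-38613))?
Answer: I*sqrt(2012801126763)/38613 ≈ 36.742*I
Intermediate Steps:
y(Q, N) = N*Q
sqrt((y(-3, 1)*30)*(-5*(-3)) + 1/(-38613)) = sqrt(((1*(-3))*30)*(-5*(-3)) + 1/(-38613)) = sqrt(-3*30*15 - 1/38613) = sqrt(-90*15 - 1/38613) = sqrt(-1350 - 1/38613) = sqrt(-52127551/38613) = I*sqrt(2012801126763)/38613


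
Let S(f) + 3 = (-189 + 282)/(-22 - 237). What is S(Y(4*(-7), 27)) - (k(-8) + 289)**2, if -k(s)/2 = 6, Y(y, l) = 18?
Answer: -19873681/259 ≈ -76732.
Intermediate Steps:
k(s) = -12 (k(s) = -2*6 = -12)
S(f) = -870/259 (S(f) = -3 + (-189 + 282)/(-22 - 237) = -3 + 93/(-259) = -3 + 93*(-1/259) = -3 - 93/259 = -870/259)
S(Y(4*(-7), 27)) - (k(-8) + 289)**2 = -870/259 - (-12 + 289)**2 = -870/259 - 1*277**2 = -870/259 - 1*76729 = -870/259 - 76729 = -19873681/259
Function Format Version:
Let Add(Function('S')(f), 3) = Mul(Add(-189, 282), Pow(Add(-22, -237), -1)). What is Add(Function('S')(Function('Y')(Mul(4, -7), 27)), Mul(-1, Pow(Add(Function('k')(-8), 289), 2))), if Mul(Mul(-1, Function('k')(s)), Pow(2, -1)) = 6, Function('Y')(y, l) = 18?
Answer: Rational(-19873681, 259) ≈ -76732.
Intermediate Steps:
Function('k')(s) = -12 (Function('k')(s) = Mul(-2, 6) = -12)
Function('S')(f) = Rational(-870, 259) (Function('S')(f) = Add(-3, Mul(Add(-189, 282), Pow(Add(-22, -237), -1))) = Add(-3, Mul(93, Pow(-259, -1))) = Add(-3, Mul(93, Rational(-1, 259))) = Add(-3, Rational(-93, 259)) = Rational(-870, 259))
Add(Function('S')(Function('Y')(Mul(4, -7), 27)), Mul(-1, Pow(Add(Function('k')(-8), 289), 2))) = Add(Rational(-870, 259), Mul(-1, Pow(Add(-12, 289), 2))) = Add(Rational(-870, 259), Mul(-1, Pow(277, 2))) = Add(Rational(-870, 259), Mul(-1, 76729)) = Add(Rational(-870, 259), -76729) = Rational(-19873681, 259)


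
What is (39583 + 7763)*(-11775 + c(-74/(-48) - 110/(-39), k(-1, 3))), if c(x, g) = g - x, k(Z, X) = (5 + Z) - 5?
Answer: -2231012111/4 ≈ -5.5775e+8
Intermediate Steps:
k(Z, X) = Z
(39583 + 7763)*(-11775 + c(-74/(-48) - 110/(-39), k(-1, 3))) = (39583 + 7763)*(-11775 + (-1 - (-74/(-48) - 110/(-39)))) = 47346*(-11775 + (-1 - (-74*(-1/48) - 110*(-1/39)))) = 47346*(-11775 + (-1 - (37/24 + 110/39))) = 47346*(-11775 + (-1 - 1*1361/312)) = 47346*(-11775 + (-1 - 1361/312)) = 47346*(-11775 - 1673/312) = 47346*(-3675473/312) = -2231012111/4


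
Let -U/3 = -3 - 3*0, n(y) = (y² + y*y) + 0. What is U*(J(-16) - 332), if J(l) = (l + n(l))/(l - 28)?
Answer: -33984/11 ≈ -3089.5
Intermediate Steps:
n(y) = 2*y² (n(y) = (y² + y²) + 0 = 2*y² + 0 = 2*y²)
J(l) = (l + 2*l²)/(-28 + l) (J(l) = (l + 2*l²)/(l - 28) = (l + 2*l²)/(-28 + l))
U = 9 (U = -3*(-3 - 3*0) = -3*(-3 + 0) = -3*(-3) = 9)
U*(J(-16) - 332) = 9*(-16*(1 + 2*(-16))/(-28 - 16) - 332) = 9*(-16*(1 - 32)/(-44) - 332) = 9*(-16*(-1/44)*(-31) - 332) = 9*(-124/11 - 332) = 9*(-3776/11) = -33984/11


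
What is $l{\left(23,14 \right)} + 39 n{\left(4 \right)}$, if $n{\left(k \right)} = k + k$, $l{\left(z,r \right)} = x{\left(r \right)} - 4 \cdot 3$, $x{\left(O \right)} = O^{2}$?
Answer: $496$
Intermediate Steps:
$l{\left(z,r \right)} = -12 + r^{2}$ ($l{\left(z,r \right)} = r^{2} - 4 \cdot 3 = r^{2} - 12 = -12 + r^{2}$)
$n{\left(k \right)} = 2 k$
$l{\left(23,14 \right)} + 39 n{\left(4 \right)} = \left(-12 + 14^{2}\right) + 39 \cdot 2 \cdot 4 = \left(-12 + 196\right) + 39 \cdot 8 = 184 + 312 = 496$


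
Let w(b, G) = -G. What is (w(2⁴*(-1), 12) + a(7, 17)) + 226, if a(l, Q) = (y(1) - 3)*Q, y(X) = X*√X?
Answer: 180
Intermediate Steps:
y(X) = X^(3/2)
a(l, Q) = -2*Q (a(l, Q) = (1^(3/2) - 3)*Q = (1 - 3)*Q = -2*Q)
(w(2⁴*(-1), 12) + a(7, 17)) + 226 = (-1*12 - 2*17) + 226 = (-12 - 34) + 226 = -46 + 226 = 180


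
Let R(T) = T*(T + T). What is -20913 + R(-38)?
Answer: -18025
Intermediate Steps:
R(T) = 2*T² (R(T) = T*(2*T) = 2*T²)
-20913 + R(-38) = -20913 + 2*(-38)² = -20913 + 2*1444 = -20913 + 2888 = -18025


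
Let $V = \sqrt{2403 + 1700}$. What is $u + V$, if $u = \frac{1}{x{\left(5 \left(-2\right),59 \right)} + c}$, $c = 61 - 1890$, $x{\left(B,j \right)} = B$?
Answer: $- \frac{1}{1839} + \sqrt{4103} \approx 64.054$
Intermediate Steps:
$c = -1829$ ($c = 61 - 1890 = -1829$)
$V = \sqrt{4103} \approx 64.055$
$u = - \frac{1}{1839}$ ($u = \frac{1}{5 \left(-2\right) - 1829} = \frac{1}{-10 - 1829} = \frac{1}{-1839} = - \frac{1}{1839} \approx -0.00054377$)
$u + V = - \frac{1}{1839} + \sqrt{4103}$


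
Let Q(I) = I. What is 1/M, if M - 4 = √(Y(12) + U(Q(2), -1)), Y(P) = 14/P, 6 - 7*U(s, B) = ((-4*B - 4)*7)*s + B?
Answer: 24/83 - √78/83 ≈ 0.18275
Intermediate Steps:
U(s, B) = 6/7 - B/7 - s*(-28 - 28*B)/7 (U(s, B) = 6/7 - (((-4*B - 4)*7)*s + B)/7 = 6/7 - (((-4 - 4*B)*7)*s + B)/7 = 6/7 - ((-28 - 28*B)*s + B)/7 = 6/7 - (s*(-28 - 28*B) + B)/7 = 6/7 - (B + s*(-28 - 28*B))/7 = 6/7 + (-B/7 - s*(-28 - 28*B)/7) = 6/7 - B/7 - s*(-28 - 28*B)/7)
M = 4 + √78/6 (M = 4 + √(14/12 + (6/7 + 4*2 - ⅐*(-1) + 4*(-1)*2)) = 4 + √(14*(1/12) + (6/7 + 8 + ⅐ - 8)) = 4 + √(7/6 + 1) = 4 + √(13/6) = 4 + √78/6 ≈ 5.4720)
1/M = 1/(4 + √78/6)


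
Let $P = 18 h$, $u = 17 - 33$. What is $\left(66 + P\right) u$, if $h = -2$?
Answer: $-480$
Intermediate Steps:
$u = -16$
$P = -36$ ($P = 18 \left(-2\right) = -36$)
$\left(66 + P\right) u = \left(66 - 36\right) \left(-16\right) = 30 \left(-16\right) = -480$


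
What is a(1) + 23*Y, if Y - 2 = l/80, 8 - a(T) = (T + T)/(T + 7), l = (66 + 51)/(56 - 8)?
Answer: 69697/1280 ≈ 54.451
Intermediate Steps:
l = 39/16 (l = 117/48 = 117*(1/48) = 39/16 ≈ 2.4375)
a(T) = 8 - 2*T/(7 + T) (a(T) = 8 - (T + T)/(T + 7) = 8 - 2*T/(7 + T))
Y = 2599/1280 (Y = 2 + (39/16)/80 = 2 + (39/16)*(1/80) = 2 + 39/1280 = 2599/1280 ≈ 2.0305)
a(1) + 23*Y = 2*(28 + 3*1)/(7 + 1) + 23*(2599/1280) = 2*(28 + 3)/8 + 59777/1280 = 2*(1/8)*31 + 59777/1280 = 31/4 + 59777/1280 = 69697/1280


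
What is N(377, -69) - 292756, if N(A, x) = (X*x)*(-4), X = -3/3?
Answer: -293032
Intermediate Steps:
X = -1 (X = -3*⅓ = -1)
N(A, x) = 4*x (N(A, x) = -x*(-4) = 4*x)
N(377, -69) - 292756 = 4*(-69) - 292756 = -276 - 292756 = -293032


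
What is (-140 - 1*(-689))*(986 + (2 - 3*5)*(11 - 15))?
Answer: 569862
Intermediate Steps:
(-140 - 1*(-689))*(986 + (2 - 3*5)*(11 - 15)) = (-140 + 689)*(986 + (2 - 15)*(-4)) = 549*(986 - 13*(-4)) = 549*(986 + 52) = 549*1038 = 569862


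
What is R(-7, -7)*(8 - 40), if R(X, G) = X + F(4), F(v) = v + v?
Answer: -32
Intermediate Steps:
F(v) = 2*v
R(X, G) = 8 + X (R(X, G) = X + 2*4 = X + 8 = 8 + X)
R(-7, -7)*(8 - 40) = (8 - 7)*(8 - 40) = 1*(-32) = -32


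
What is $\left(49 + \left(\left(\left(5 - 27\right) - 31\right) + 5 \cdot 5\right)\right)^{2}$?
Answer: $441$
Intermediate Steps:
$\left(49 + \left(\left(\left(5 - 27\right) - 31\right) + 5 \cdot 5\right)\right)^{2} = \left(49 + \left(\left(\left(5 - 27\right) - 31\right) + 25\right)\right)^{2} = \left(49 + \left(\left(-22 - 31\right) + 25\right)\right)^{2} = \left(49 + \left(-53 + 25\right)\right)^{2} = \left(49 - 28\right)^{2} = 21^{2} = 441$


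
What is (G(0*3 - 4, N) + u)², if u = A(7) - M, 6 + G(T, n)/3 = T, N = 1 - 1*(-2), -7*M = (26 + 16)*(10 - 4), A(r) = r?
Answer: 169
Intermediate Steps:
M = -36 (M = -(26 + 16)*(10 - 4)/7 = -6*6 = -⅐*252 = -36)
N = 3 (N = 1 + 2 = 3)
G(T, n) = -18 + 3*T
u = 43 (u = 7 - 1*(-36) = 7 + 36 = 43)
(G(0*3 - 4, N) + u)² = ((-18 + 3*(0*3 - 4)) + 43)² = ((-18 + 3*(0 - 4)) + 43)² = ((-18 + 3*(-4)) + 43)² = ((-18 - 12) + 43)² = (-30 + 43)² = 13² = 169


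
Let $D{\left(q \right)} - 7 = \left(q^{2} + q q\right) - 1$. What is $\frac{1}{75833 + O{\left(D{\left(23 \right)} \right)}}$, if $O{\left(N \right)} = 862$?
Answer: $\frac{1}{76695} \approx 1.3039 \cdot 10^{-5}$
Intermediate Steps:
$D{\left(q \right)} = 6 + 2 q^{2}$ ($D{\left(q \right)} = 7 - \left(1 - q^{2} - q q\right) = 7 + \left(\left(q^{2} + q^{2}\right) - 1\right) = 7 + \left(2 q^{2} - 1\right) = 7 + \left(-1 + 2 q^{2}\right) = 6 + 2 q^{2}$)
$\frac{1}{75833 + O{\left(D{\left(23 \right)} \right)}} = \frac{1}{75833 + 862} = \frac{1}{76695}$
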